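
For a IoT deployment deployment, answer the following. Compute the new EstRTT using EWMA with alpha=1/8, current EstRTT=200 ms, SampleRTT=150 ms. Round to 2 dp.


Given: EstRTT = 200 ms, SampleRTT = 150 ms, alpha = 1/8
New EstRTT = (1 - alpha) * EstRTT + alpha * SampleRTT
(7/8) * 200 = 175
(1/8) * 150 = 18.75
New EstRTT = 175 + 18.75 = 193.75 ms -> 193.75 ms (2 dp)

193.75


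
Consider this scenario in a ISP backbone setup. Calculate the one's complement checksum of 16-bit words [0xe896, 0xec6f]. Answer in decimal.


Given words: [0xe896, 0xec6f]
Step 1: Sum all words
Raw sum = 59542 + 60527 = 120069
Step 2: Fold carry: (54533 + 1) = 54534
One's complement = ~54534 & 0xFFFF = 11001

11001


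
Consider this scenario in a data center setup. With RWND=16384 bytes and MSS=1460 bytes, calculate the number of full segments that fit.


Given: RWND = 16384 bytes, MSS = 1460 bytes
Full segments = floor(RWND / MSS)
Full segments = floor(16384 / 1460)
Full segments = floor(11.2219) = 11

11


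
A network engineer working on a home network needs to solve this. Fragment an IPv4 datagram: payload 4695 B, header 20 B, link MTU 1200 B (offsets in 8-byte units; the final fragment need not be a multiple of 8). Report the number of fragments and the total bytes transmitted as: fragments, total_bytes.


Max data per non-final fragment = floor((MTU - header)/8)*8 = floor((1200 - 20)/8)*8 = floor(1180/8)*8 = 1176 B
Final fragment needs no 8-byte alignment: it can carry up to MTU - header = 1180 B
Non-final fragments needed = ceil((payload - 1180) / 1176) = ceil(3515/1176) = ceil(2.9889) = 3
Number of fragments = 3 + 1 = 4
Fragment sizes (data): 3 * 1176 B + 1167 B (last, 1167 <= 1180 OK)
Total bytes sent = payload + n_frags * header = 4695 + 4*20 = 4695 + 80 = 4775 B

4, 4775


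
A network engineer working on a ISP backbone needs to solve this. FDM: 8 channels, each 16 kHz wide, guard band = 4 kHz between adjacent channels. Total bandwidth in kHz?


Given: 8 channels, 16 kHz each, guard = 4 kHz
Channel bandwidth = 8 * 16 = 128 kHz
Guard bands = 7 gaps * 4 kHz = 28 kHz
Total = 128 + 28 = 156 kHz

156


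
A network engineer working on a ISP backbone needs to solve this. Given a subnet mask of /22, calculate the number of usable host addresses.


Given: subnet mask /22
Host bits = 32 - 22 = 10
Total addresses = 2^10 = 1024
Usable hosts = 1024 - 2 (network + broadcast) = 1022

1022


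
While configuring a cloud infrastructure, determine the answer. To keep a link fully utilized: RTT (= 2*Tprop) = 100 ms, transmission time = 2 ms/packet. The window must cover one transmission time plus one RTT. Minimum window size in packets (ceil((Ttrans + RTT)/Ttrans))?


Given: Ttrans = 2 ms, RTT = 100 ms (= 2 * Tprop, Tprop = 50 ms)
Time until first ACK returns = Ttrans + RTT = 2 + 100 = 102 ms
Need W * Ttrans >= Ttrans + RTT  ->  W >= (Ttrans + RTT) / Ttrans
(Ttrans + RTT) / Ttrans = 102 / 2 = 51
W_min = ceil(51) = 51

51


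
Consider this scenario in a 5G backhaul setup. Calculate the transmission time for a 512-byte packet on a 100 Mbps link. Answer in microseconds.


Given: packet = 512 bytes, bandwidth = 100 Mbps
Packet in bits = 512 * 8 = 4096 bits
Bandwidth = 100 * 10^6 = 100000000 bps
Time = 4096 / 100000000 seconds
Time in us = 4096 * 10^6 / 100000000 = 40.96

40.96


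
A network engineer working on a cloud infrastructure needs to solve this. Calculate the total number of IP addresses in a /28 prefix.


Given: CIDR prefix /28
Host bits = 32 - 28 = 4
Total addresses = 2^4 = 16

16


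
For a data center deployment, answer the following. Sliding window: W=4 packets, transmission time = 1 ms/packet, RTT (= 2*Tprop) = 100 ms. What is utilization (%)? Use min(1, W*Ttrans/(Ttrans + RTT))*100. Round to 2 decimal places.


Given: W = 4, Ttrans = 1 ms, RTT = 100 ms (= 2 * Tprop, Tprop = 50 ms)
Cycle time = Ttrans + RTT = 1 + 100 = 101 ms (first packet sent until its ACK returns)
W * Ttrans = 4 * 1 = 4 ms of sending per cycle
W * Ttrans / (Ttrans + RTT) = 4 / 101 = 0.039604
U = min(1, 0.039604) = 0.039604
U% = 3.96%

3.96


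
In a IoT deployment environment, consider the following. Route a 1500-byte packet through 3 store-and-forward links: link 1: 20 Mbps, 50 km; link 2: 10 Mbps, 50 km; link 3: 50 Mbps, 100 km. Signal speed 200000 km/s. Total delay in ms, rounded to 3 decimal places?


Packet = 1500 bytes = 12000 bits. Store-and-forward: sum (t_trans + t_prop) per link.
Link 1: t_trans = 12000/(20*10^6) s = 0.6000 ms; t_prop = 50/200000 s = 0.2500 ms; subtotal = 0.8500 ms
Link 2: t_trans = 12000/(10*10^6) s = 1.2000 ms; t_prop = 50/200000 s = 0.2500 ms; subtotal = 1.4500 ms
Link 3: t_trans = 12000/(50*10^6) s = 0.2400 ms; t_prop = 100/200000 s = 0.5000 ms; subtotal = 0.7400 ms
End-to-end = 0.8500 + 1.4500 + 0.7400 = 3.0400 ms -> 3.040 ms (3 dp)

3.040


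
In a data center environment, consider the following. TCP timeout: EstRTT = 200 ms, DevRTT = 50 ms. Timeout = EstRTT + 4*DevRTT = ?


Given: EstRTT = 200 ms, DevRTT = 50 ms
Timeout = EstRTT + 4 * DevRTT
4 * DevRTT = 4 * 50 = 200
Timeout = 200 + 200 = 400 ms

400


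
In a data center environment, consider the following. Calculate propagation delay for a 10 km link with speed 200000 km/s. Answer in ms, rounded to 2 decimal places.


Given: distance = 10 km, speed = 200000 km/s
Delay = distance / speed = 10 / 200000 seconds
Delay in ms = 10 * 1000 / 200000
Delay = 0.0500 ms
Rounded to 2 dp = 0.05 ms

0.05


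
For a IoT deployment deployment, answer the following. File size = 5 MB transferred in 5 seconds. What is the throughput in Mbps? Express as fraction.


Given: file = 5 MB, time = 5 s
File in Mb = 5 * 8 = 40 Mb
Throughput = 40 / 5 Mbps
Throughput = 8 Mbps

8


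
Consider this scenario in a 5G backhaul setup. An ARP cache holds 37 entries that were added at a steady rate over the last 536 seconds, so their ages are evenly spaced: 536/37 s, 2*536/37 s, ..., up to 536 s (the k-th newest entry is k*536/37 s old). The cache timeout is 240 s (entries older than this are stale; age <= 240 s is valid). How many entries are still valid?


Ages are k * 536/37 s for k = 1..37 (spacing = 14.4865 s).
Entry k is valid iff k * 536/37 <= 240 iff k <= 37 * 240 / 536 = 16.5672
n_valid = floor(16.5672) = 16
(n_stale = 37 - 16 = 21)

16


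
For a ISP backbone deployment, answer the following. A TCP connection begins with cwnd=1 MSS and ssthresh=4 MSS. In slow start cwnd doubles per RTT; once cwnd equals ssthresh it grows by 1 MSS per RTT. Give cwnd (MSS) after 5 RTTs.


RTT 0: cwnd = 1 MSS (initial)
RTT 1: cwnd = 2 MSS (slow start, doubled)
RTT 2: cwnd = 4 MSS (slow start, doubled)
RTT 3: cwnd = 5 MSS (congestion avoidance, +1)
RTT 4: cwnd = 6 MSS (congestion avoidance, +1)
RTT 5: cwnd = 7 MSS (congestion avoidance, +1)

7


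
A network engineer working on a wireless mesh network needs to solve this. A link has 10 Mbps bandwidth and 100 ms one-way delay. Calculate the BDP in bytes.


Given: bandwidth = 10 Mbps, delay = 100 ms
BDP in bits = 10 * 10^6 * 100 / 1000
BDP in bits = 1000000
BDP in bytes = 1000000 / 8 = 125000

125000


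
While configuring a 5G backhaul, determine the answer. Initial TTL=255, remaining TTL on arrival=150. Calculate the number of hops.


Given: initial TTL = 255, received TTL = 150
Hops = initial TTL - received TTL
Hops = 255 - 150 = 105

105


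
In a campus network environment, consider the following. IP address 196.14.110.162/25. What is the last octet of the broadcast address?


Given: IP = 196.14.110.162, prefix = /25
Host bits = 32 - 25 = 7
Network last octet = 162 AND mask = 128
Host part size = 2^7 - 1 = 127
Broadcast last octet = 128 OR 127 = 255

255


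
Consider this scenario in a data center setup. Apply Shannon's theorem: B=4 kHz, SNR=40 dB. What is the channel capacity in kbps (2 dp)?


Given: B = 4 kHz, SNR = 40 dB
SNR linear = 10^(40/10) = 10000
1 + SNR = 10001
log2(10001) = 13.2878566418
C = 4 * 1000 * 13.2878566418 = 53151.4266 bps
C = 53.151427 kbps -> 53.15 kbps (2 dp)

53.15


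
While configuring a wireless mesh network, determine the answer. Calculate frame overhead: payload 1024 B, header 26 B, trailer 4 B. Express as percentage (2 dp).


Given: payload = 1024 B, header = 26 B, trailer = 4 B
Overhead bytes = header + trailer = 26 + 4 = 30
Total frame = payload + overhead = 1024 + 30 = 1054
Overhead % = 30 / 1054 * 100 = 2.8463% -> 2.85% (2 dp)

2.85


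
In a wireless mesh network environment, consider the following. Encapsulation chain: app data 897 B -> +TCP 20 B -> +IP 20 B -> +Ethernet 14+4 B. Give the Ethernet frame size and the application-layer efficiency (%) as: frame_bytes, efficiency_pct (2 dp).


TCP segment = 897 + 20 = 917 B
IP packet = 917 + 20 = 937 B
Ethernet frame = 937 + 14 + 4 = 955 B
Efficiency = app / frame = 897 / 955 = 0.939267 = 93.9267% -> 93.93% (2 dp)

955, 93.93


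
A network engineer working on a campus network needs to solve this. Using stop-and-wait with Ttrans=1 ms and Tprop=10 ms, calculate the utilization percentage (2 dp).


Given: Ttrans = 1 ms, Tprop = 10 ms
RTT = 2 * Tprop = 2 * 10 = 20 ms
U = Ttrans / (Ttrans + RTT)
U = 1 / (1 + 20)
U = 1 / 21 = 0.047619
U% = 4.76%

4.76


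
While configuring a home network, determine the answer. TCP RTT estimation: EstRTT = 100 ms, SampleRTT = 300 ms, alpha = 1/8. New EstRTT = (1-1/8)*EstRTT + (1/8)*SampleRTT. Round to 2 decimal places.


Given: EstRTT = 100 ms, SampleRTT = 300 ms, alpha = 1/8
New EstRTT = (1 - alpha) * EstRTT + alpha * SampleRTT
(7/8) * 100 = 87.5
(1/8) * 300 = 37.5
New EstRTT = 87.5 + 37.5 = 125 ms -> 125.00 ms (2 dp)

125.00


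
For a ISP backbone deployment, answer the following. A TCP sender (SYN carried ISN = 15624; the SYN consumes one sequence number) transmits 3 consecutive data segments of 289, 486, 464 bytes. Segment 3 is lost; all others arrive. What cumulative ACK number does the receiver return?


SYN uses sequence number 15624; first data byte = ISN + 1 = 15625.
Segment 1: SEQ = 15625, len = 289 B, covers [15625, 15913]
Segment 2: SEQ = 15914, len = 486 B, covers [15914, 16399]
Segment 3: SEQ = 16400, len = 464 B, covers [16400, 16863] [LOST]
In-order data received: bytes [15625, 16399] (segments 1..2).
Segment 3 missing -> gap begins at byte 16400.
Cumulative ACK = next expected in-order byte = 15625 + 289 + 486 = 16400

16400


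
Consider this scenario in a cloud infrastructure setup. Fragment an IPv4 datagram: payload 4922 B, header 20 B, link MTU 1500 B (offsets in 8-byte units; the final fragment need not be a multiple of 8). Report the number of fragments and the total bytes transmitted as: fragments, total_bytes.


Max data per non-final fragment = floor((MTU - header)/8)*8 = floor((1500 - 20)/8)*8 = floor(1480/8)*8 = 1480 B
Final fragment needs no 8-byte alignment: it can carry up to MTU - header = 1480 B
Non-final fragments needed = ceil((payload - 1480) / 1480) = ceil(3442/1480) = ceil(2.3257) = 3
Number of fragments = 3 + 1 = 4
Fragment sizes (data): 3 * 1480 B + 482 B (last, 482 <= 1480 OK)
Total bytes sent = payload + n_frags * header = 4922 + 4*20 = 4922 + 80 = 5002 B

4, 5002


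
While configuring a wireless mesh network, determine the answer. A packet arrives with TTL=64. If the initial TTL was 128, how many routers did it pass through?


Given: initial TTL = 128, received TTL = 64
Hops = initial TTL - received TTL
Hops = 128 - 64 = 64

64


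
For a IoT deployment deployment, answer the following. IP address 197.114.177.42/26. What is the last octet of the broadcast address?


Given: IP = 197.114.177.42, prefix = /26
Host bits = 32 - 26 = 6
Network last octet = 42 AND mask = 0
Host part size = 2^6 - 1 = 63
Broadcast last octet = 0 OR 63 = 63

63


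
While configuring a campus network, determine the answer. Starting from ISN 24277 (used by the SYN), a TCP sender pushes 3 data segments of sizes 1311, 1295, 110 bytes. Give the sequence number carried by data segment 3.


The SYN occupies sequence number ISN = 24277, so the first data byte is ISN + 1 = 24278.
SEQ of data segment i = (ISN + 1) + sum of payload sizes of segments 1..i-1.
Segment 1: SEQ = 24278, payload = 1311 bytes
Segment 2: SEQ = 25589, payload = 1295 bytes
Segment 3: SEQ = 26884, payload = 110 bytes
SEQ of segment 3 = 24278 + 1311 + 1295 = 26884

26884


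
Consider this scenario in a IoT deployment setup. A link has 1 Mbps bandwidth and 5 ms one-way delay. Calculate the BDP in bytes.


Given: bandwidth = 1 Mbps, delay = 5 ms
BDP in bits = 1 * 10^6 * 5 / 1000
BDP in bits = 5000
BDP in bytes = 5000 / 8 = 625

625


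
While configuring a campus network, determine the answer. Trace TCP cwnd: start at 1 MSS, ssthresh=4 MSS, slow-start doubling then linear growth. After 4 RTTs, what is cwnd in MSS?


RTT 0: cwnd = 1 MSS (initial)
RTT 1: cwnd = 2 MSS (slow start, doubled)
RTT 2: cwnd = 4 MSS (slow start, doubled)
RTT 3: cwnd = 5 MSS (congestion avoidance, +1)
RTT 4: cwnd = 6 MSS (congestion avoidance, +1)

6


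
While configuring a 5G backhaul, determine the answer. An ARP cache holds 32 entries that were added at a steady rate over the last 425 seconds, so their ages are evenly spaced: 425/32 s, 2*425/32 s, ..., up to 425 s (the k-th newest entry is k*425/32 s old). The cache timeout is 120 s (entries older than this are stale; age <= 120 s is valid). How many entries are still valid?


Ages are k * 425/32 s for k = 1..32 (spacing = 13.2812 s).
Entry k is valid iff k * 425/32 <= 120 iff k <= 32 * 120 / 425 = 9.0353
n_valid = floor(9.0353) = 9
(n_stale = 32 - 9 = 23)

9


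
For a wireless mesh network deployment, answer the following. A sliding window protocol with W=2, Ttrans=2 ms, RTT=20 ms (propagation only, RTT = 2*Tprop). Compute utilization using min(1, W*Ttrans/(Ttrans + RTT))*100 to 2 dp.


Given: W = 2, Ttrans = 2 ms, RTT = 20 ms (= 2 * Tprop, Tprop = 10 ms)
Cycle time = Ttrans + RTT = 2 + 20 = 22 ms (first packet sent until its ACK returns)
W * Ttrans = 2 * 2 = 4 ms of sending per cycle
W * Ttrans / (Ttrans + RTT) = 4 / 22 = 0.181818
U = min(1, 0.181818) = 0.181818
U% = 18.18%

18.18


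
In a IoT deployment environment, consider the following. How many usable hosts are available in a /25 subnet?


Given: subnet mask /25
Host bits = 32 - 25 = 7
Total addresses = 2^7 = 128
Usable hosts = 128 - 2 (network + broadcast) = 126

126


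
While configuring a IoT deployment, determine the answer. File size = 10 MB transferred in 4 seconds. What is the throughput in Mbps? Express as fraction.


Given: file = 10 MB, time = 4 s
File in Mb = 10 * 8 = 80 Mb
Throughput = 80 / 4 Mbps
Throughput = 20 Mbps

20


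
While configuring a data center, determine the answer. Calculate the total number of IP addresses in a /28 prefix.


Given: CIDR prefix /28
Host bits = 32 - 28 = 4
Total addresses = 2^4 = 16

16


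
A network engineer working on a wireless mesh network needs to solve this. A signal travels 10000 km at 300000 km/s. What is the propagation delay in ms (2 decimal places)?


Given: distance = 10000 km, speed = 300000 km/s
Delay = distance / speed = 10000 / 300000 seconds
Delay in ms = 10000 * 1000 / 300000
Delay = 33.3333 ms
Rounded to 2 dp = 33.33 ms

33.33


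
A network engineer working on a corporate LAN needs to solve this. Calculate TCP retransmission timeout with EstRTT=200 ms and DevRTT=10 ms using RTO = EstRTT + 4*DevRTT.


Given: EstRTT = 200 ms, DevRTT = 10 ms
Timeout = EstRTT + 4 * DevRTT
4 * DevRTT = 4 * 10 = 40
Timeout = 200 + 40 = 240 ms

240


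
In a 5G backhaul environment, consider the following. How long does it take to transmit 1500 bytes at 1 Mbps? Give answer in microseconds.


Given: packet = 1500 bytes, bandwidth = 1 Mbps
Packet in bits = 1500 * 8 = 12000 bits
Bandwidth = 1 * 10^6 = 1000000 bps
Time = 12000 / 1000000 seconds
Time in us = 12000 * 10^6 / 1000000 = 12000

12000


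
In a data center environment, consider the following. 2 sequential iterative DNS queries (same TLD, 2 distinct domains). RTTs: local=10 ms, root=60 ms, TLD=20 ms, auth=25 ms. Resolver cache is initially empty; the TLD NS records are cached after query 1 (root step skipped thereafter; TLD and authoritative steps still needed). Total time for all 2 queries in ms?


Lookup 1 (cold cache): local + root + TLD + auth = 10 + 60 + 20 + 25 = 115 ms
Lookups 2..2 (TLD NS cached -> skip root; new domain -> still ask TLD and auth): local + TLD + auth = 10 + 20 + 25 = 55 ms each
Remaining 1 lookups: 1 * 55 = 55 ms
Total = 115 + 55 = 170 ms

170


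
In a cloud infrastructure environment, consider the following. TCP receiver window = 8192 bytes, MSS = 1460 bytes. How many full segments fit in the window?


Given: RWND = 8192 bytes, MSS = 1460 bytes
Full segments = floor(RWND / MSS)
Full segments = floor(8192 / 1460)
Full segments = floor(5.611) = 5

5


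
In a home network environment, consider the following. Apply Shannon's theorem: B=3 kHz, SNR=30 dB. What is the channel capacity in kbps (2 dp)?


Given: B = 3 kHz, SNR = 30 dB
SNR linear = 10^(30/10) = 1000
1 + SNR = 1001
log2(1001) = 9.9672262588
C = 3 * 1000 * 9.9672262588 = 29901.6788 bps
C = 29.901679 kbps -> 29.90 kbps (2 dp)

29.90


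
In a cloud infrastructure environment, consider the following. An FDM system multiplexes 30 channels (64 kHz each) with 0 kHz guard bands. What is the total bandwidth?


Given: 30 channels, 64 kHz each, guard = 0 kHz
Channel bandwidth = 30 * 64 = 1920 kHz
Guard bands = 29 gaps * 0 kHz = 0 kHz
Total = 1920 + 0 = 1920 kHz

1920


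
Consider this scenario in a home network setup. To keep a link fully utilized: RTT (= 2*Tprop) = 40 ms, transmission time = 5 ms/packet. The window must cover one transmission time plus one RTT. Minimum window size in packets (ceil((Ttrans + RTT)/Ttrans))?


Given: Ttrans = 5 ms, RTT = 40 ms (= 2 * Tprop, Tprop = 20 ms)
Time until first ACK returns = Ttrans + RTT = 5 + 40 = 45 ms
Need W * Ttrans >= Ttrans + RTT  ->  W >= (Ttrans + RTT) / Ttrans
(Ttrans + RTT) / Ttrans = 45 / 5 = 9
W_min = ceil(9) = 9

9


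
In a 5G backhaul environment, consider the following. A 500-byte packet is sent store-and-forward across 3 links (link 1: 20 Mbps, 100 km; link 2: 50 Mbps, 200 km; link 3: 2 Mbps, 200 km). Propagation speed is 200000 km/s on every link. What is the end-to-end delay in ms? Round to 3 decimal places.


Packet = 500 bytes = 4000 bits. Store-and-forward: sum (t_trans + t_prop) per link.
Link 1: t_trans = 4000/(20*10^6) s = 0.2000 ms; t_prop = 100/200000 s = 0.5000 ms; subtotal = 0.7000 ms
Link 2: t_trans = 4000/(50*10^6) s = 0.0800 ms; t_prop = 200/200000 s = 1.0000 ms; subtotal = 1.0800 ms
Link 3: t_trans = 4000/(2*10^6) s = 2.0000 ms; t_prop = 200/200000 s = 1.0000 ms; subtotal = 3.0000 ms
End-to-end = 0.7000 + 1.0800 + 3.0000 = 4.7800 ms -> 4.780 ms (3 dp)

4.780


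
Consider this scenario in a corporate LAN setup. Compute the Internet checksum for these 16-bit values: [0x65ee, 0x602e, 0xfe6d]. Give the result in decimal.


Given words: [0x65ee, 0x602e, 0xfe6d]
Step 1: Sum all words
Raw sum = 26094 + 24622 + 65133 = 115849
Step 2: Fold carry: (50313 + 1) = 50314
One's complement = ~50314 & 0xFFFF = 15221

15221


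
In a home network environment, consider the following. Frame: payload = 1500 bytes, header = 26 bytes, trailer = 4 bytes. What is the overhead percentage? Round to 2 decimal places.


Given: payload = 1500 B, header = 26 B, trailer = 4 B
Overhead bytes = header + trailer = 26 + 4 = 30
Total frame = payload + overhead = 1500 + 30 = 1530
Overhead % = 30 / 1530 * 100 = 1.9608% -> 1.96% (2 dp)

1.96


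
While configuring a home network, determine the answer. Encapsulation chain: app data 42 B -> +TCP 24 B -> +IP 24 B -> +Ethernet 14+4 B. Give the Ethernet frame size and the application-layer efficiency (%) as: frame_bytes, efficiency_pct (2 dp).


TCP segment = 42 + 24 = 66 B
IP packet = 66 + 24 = 90 B
Ethernet frame = 90 + 14 + 4 = 108 B
Efficiency = app / frame = 42 / 108 = 0.388889 = 38.8889% -> 38.89% (2 dp)

108, 38.89


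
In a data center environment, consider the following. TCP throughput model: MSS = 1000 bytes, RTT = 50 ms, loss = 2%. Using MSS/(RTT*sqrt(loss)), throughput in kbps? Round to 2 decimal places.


Given: MSS = 1000 bytes, RTT = 50 ms, loss = 2%
RTT in seconds = 50 / 1000 = 0.05
Loss rate = 2% = 0.02
sqrt(loss) = sqrt(0.02) = 0.141421356237
Throughput (bytes/s) = 1000 / (0.05 * 0.141421356237) = 141421.3562
Throughput (kbps) = 141421.3562 * 8 / 1000 = 1131.370850 -> 1131.37 kbps (2 dp)

1131.37


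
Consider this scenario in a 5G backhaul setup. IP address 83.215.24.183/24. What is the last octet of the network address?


Given: IP = 83.215.24.183, prefix = /24
Subnet mask = 255.255.255.0
Last octet of IP: 183
Last octet of mask: 0
Network last octet = 183 AND 0 = 0

0


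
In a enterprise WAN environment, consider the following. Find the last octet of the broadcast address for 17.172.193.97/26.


Given: IP = 17.172.193.97, prefix = /26
Host bits = 32 - 26 = 6
Network last octet = 97 AND mask = 64
Host part size = 2^6 - 1 = 63
Broadcast last octet = 64 OR 63 = 127

127


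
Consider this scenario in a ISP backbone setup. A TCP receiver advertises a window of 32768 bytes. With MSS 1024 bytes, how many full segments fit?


Given: RWND = 32768 bytes, MSS = 1024 bytes
Full segments = floor(RWND / MSS)
Full segments = floor(32768 / 1024)
Full segments = floor(32.0) = 32

32


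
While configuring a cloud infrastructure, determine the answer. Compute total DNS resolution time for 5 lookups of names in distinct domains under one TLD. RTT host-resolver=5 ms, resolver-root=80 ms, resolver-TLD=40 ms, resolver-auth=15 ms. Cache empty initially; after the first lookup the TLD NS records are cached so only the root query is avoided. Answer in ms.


Lookup 1 (cold cache): local + root + TLD + auth = 5 + 80 + 40 + 15 = 140 ms
Lookups 2..5 (TLD NS cached -> skip root; new domain -> still ask TLD and auth): local + TLD + auth = 5 + 40 + 15 = 60 ms each
Remaining 4 lookups: 4 * 60 = 240 ms
Total = 140 + 240 = 380 ms

380


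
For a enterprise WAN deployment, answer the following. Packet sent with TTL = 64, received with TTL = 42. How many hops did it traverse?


Given: initial TTL = 64, received TTL = 42
Hops = initial TTL - received TTL
Hops = 64 - 42 = 22

22


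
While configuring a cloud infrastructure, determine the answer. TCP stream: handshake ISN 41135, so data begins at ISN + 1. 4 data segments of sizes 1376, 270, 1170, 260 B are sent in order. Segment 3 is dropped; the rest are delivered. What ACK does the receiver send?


SYN uses sequence number 41135; first data byte = ISN + 1 = 41136.
Segment 1: SEQ = 41136, len = 1376 B, covers [41136, 42511]
Segment 2: SEQ = 42512, len = 270 B, covers [42512, 42781]
Segment 3: SEQ = 42782, len = 1170 B, covers [42782, 43951] [LOST]
Segment 4: SEQ = 43952, len = 260 B, covers [43952, 44211]
In-order data received: bytes [41136, 42781] (segments 1..2).
Segment 3 missing -> gap begins at byte 42782; later segments buffered out of order.
Cumulative ACK = next expected in-order byte = 41136 + 1376 + 270 = 42782

42782


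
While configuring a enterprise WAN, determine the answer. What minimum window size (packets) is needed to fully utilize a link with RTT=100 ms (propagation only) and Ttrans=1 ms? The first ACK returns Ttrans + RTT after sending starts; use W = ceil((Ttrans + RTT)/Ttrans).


Given: Ttrans = 1 ms, RTT = 100 ms (= 2 * Tprop, Tprop = 50 ms)
Time until first ACK returns = Ttrans + RTT = 1 + 100 = 101 ms
Need W * Ttrans >= Ttrans + RTT  ->  W >= (Ttrans + RTT) / Ttrans
(Ttrans + RTT) / Ttrans = 101 / 1 = 101
W_min = ceil(101) = 101

101


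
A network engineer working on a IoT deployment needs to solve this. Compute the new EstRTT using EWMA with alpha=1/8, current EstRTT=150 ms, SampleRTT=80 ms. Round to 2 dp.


Given: EstRTT = 150 ms, SampleRTT = 80 ms, alpha = 1/8
New EstRTT = (1 - alpha) * EstRTT + alpha * SampleRTT
(7/8) * 150 = 131.25
(1/8) * 80 = 10
New EstRTT = 131.25 + 10 = 141.25 ms -> 141.25 ms (2 dp)

141.25


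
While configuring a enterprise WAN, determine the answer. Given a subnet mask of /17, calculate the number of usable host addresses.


Given: subnet mask /17
Host bits = 32 - 17 = 15
Total addresses = 2^15 = 32768
Usable hosts = 32768 - 2 (network + broadcast) = 32766

32766


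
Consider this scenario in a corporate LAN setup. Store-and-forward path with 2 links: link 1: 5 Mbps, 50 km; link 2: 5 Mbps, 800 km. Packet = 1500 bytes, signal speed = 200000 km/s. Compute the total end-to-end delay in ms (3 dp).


Packet = 1500 bytes = 12000 bits. Store-and-forward: sum (t_trans + t_prop) per link.
Link 1: t_trans = 12000/(5*10^6) s = 2.4000 ms; t_prop = 50/200000 s = 0.2500 ms; subtotal = 2.6500 ms
Link 2: t_trans = 12000/(5*10^6) s = 2.4000 ms; t_prop = 800/200000 s = 4.0000 ms; subtotal = 6.4000 ms
End-to-end = 2.6500 + 6.4000 = 9.0500 ms -> 9.050 ms (3 dp)

9.050


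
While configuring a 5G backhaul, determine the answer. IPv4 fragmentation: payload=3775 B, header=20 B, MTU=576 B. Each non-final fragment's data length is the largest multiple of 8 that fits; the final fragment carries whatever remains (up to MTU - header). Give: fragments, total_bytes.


Max data per non-final fragment = floor((MTU - header)/8)*8 = floor((576 - 20)/8)*8 = floor(556/8)*8 = 552 B
Final fragment needs no 8-byte alignment: it can carry up to MTU - header = 556 B
Non-final fragments needed = ceil((payload - 556) / 552) = ceil(3219/552) = ceil(5.8315) = 6
Number of fragments = 6 + 1 = 7
Fragment sizes (data): 6 * 552 B + 463 B (last, 463 <= 556 OK)
Total bytes sent = payload + n_frags * header = 3775 + 7*20 = 3775 + 140 = 3915 B

7, 3915


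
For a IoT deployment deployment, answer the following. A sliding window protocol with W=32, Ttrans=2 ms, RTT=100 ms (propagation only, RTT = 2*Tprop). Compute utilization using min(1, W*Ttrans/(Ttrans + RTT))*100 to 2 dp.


Given: W = 32, Ttrans = 2 ms, RTT = 100 ms (= 2 * Tprop, Tprop = 50 ms)
Cycle time = Ttrans + RTT = 2 + 100 = 102 ms (first packet sent until its ACK returns)
W * Ttrans = 32 * 2 = 64 ms of sending per cycle
W * Ttrans / (Ttrans + RTT) = 64 / 102 = 0.627451
U = min(1, 0.627451) = 0.627451
U% = 62.75%

62.75


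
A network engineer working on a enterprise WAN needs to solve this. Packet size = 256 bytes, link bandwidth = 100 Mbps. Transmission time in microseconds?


Given: packet = 256 bytes, bandwidth = 100 Mbps
Packet in bits = 256 * 8 = 2048 bits
Bandwidth = 100 * 10^6 = 100000000 bps
Time = 2048 / 100000000 seconds
Time in us = 2048 * 10^6 / 100000000 = 20.48

20.48


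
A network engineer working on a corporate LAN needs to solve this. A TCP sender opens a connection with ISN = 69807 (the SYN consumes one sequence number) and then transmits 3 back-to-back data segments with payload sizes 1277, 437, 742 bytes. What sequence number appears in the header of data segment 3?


The SYN occupies sequence number ISN = 69807, so the first data byte is ISN + 1 = 69808.
SEQ of data segment i = (ISN + 1) + sum of payload sizes of segments 1..i-1.
Segment 1: SEQ = 69808, payload = 1277 bytes
Segment 2: SEQ = 71085, payload = 437 bytes
Segment 3: SEQ = 71522, payload = 742 bytes
SEQ of segment 3 = 69808 + 1277 + 437 = 71522

71522


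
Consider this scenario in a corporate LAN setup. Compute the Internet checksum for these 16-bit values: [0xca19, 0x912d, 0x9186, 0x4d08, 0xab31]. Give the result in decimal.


Given words: [0xca19, 0x912d, 0x9186, 0x4d08, 0xab31]
Step 1: Sum all words
Raw sum = 51737 + 37165 + 37254 + 19720 + 43825 = 189701
Step 2: Fold carry: (58629 + 2) = 58631
One's complement = ~58631 & 0xFFFF = 6904

6904


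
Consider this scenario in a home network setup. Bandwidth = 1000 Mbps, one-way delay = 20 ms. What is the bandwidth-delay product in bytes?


Given: bandwidth = 1000 Mbps, delay = 20 ms
BDP in bits = 1000 * 10^6 * 20 / 1000
BDP in bits = 20000000
BDP in bytes = 20000000 / 8 = 2500000

2500000


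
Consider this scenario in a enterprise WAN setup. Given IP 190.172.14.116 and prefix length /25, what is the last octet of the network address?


Given: IP = 190.172.14.116, prefix = /25
Subnet mask = 255.255.255.128
Last octet of IP: 116
Last octet of mask: 128
Network last octet = 116 AND 128 = 0

0


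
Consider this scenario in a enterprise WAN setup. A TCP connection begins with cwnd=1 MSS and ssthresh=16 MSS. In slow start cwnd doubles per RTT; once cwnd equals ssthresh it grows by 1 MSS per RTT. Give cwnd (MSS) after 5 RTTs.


RTT 0: cwnd = 1 MSS (initial)
RTT 1: cwnd = 2 MSS (slow start, doubled)
RTT 2: cwnd = 4 MSS (slow start, doubled)
RTT 3: cwnd = 8 MSS (slow start, doubled)
RTT 4: cwnd = 16 MSS (slow start, doubled)
RTT 5: cwnd = 17 MSS (congestion avoidance, +1)

17


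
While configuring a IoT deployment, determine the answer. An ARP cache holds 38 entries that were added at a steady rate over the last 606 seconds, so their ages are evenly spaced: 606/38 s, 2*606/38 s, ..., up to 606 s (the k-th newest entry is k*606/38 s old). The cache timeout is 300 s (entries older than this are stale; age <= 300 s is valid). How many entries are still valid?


Ages are k * 606/38 s for k = 1..38 (spacing = 15.9474 s).
Entry k is valid iff k * 606/38 <= 300 iff k <= 38 * 300 / 606 = 18.8119
n_valid = floor(18.8119) = 18
(n_stale = 38 - 18 = 20)

18


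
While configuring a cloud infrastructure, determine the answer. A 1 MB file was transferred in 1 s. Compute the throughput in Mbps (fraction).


Given: file = 1 MB, time = 1 s
File in Mb = 1 * 8 = 8 Mb
Throughput = 8 / 1 Mbps
Throughput = 8 Mbps

8


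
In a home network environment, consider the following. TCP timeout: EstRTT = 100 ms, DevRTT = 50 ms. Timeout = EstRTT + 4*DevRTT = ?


Given: EstRTT = 100 ms, DevRTT = 50 ms
Timeout = EstRTT + 4 * DevRTT
4 * DevRTT = 4 * 50 = 200
Timeout = 100 + 200 = 300 ms

300


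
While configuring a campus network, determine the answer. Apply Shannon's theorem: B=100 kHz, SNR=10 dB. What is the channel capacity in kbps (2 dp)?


Given: B = 100 kHz, SNR = 10 dB
SNR linear = 10^(10/10) = 10
1 + SNR = 11
log2(11) = 3.4594316186
C = 100 * 1000 * 3.4594316186 = 345943.1619 bps
C = 345.943162 kbps -> 345.94 kbps (2 dp)

345.94


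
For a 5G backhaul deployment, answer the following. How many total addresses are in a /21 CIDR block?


Given: CIDR prefix /21
Host bits = 32 - 21 = 11
Total addresses = 2^11 = 2048

2048


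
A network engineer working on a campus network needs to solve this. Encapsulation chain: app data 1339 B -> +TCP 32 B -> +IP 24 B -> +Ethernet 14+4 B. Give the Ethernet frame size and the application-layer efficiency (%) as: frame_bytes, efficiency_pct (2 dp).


TCP segment = 1339 + 32 = 1371 B
IP packet = 1371 + 24 = 1395 B
Ethernet frame = 1395 + 14 + 4 = 1413 B
Efficiency = app / frame = 1339 / 1413 = 0.947629 = 94.7629% -> 94.76% (2 dp)

1413, 94.76


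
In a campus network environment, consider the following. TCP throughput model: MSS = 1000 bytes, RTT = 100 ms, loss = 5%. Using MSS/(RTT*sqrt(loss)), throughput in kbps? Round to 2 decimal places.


Given: MSS = 1000 bytes, RTT = 100 ms, loss = 5%
RTT in seconds = 100 / 1000 = 0.1
Loss rate = 5% = 0.05
sqrt(loss) = sqrt(0.05) = 0.223606797750
Throughput (bytes/s) = 1000 / (0.1 * 0.223606797750) = 44721.3595
Throughput (kbps) = 44721.3595 * 8 / 1000 = 357.770876 -> 357.77 kbps (2 dp)

357.77


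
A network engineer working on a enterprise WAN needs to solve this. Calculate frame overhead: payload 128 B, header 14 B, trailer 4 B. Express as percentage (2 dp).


Given: payload = 128 B, header = 14 B, trailer = 4 B
Overhead bytes = header + trailer = 14 + 4 = 18
Total frame = payload + overhead = 128 + 18 = 146
Overhead % = 18 / 146 * 100 = 12.3288% -> 12.33% (2 dp)

12.33


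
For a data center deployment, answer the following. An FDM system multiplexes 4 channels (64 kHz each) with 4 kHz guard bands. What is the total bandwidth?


Given: 4 channels, 64 kHz each, guard = 4 kHz
Channel bandwidth = 4 * 64 = 256 kHz
Guard bands = 3 gaps * 4 kHz = 12 kHz
Total = 256 + 12 = 268 kHz

268


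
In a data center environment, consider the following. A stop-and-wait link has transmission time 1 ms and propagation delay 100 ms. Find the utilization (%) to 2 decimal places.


Given: Ttrans = 1 ms, Tprop = 100 ms
RTT = 2 * Tprop = 2 * 100 = 200 ms
U = Ttrans / (Ttrans + RTT)
U = 1 / (1 + 200)
U = 1 / 201 = 0.004975
U% = 0.50%

0.50


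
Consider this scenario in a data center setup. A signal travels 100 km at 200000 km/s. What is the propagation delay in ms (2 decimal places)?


Given: distance = 100 km, speed = 200000 km/s
Delay = distance / speed = 100 / 200000 seconds
Delay in ms = 100 * 1000 / 200000
Delay = 0.5000 ms
Rounded to 2 dp = 0.50 ms

0.50


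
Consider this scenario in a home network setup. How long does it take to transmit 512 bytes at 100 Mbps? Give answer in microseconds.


Given: packet = 512 bytes, bandwidth = 100 Mbps
Packet in bits = 512 * 8 = 4096 bits
Bandwidth = 100 * 10^6 = 100000000 bps
Time = 4096 / 100000000 seconds
Time in us = 4096 * 10^6 / 100000000 = 40.96

40.96


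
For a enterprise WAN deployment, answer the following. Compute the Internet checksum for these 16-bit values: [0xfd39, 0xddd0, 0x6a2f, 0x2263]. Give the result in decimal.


Given words: [0xfd39, 0xddd0, 0x6a2f, 0x2263]
Step 1: Sum all words
Raw sum = 64825 + 56784 + 27183 + 8803 = 157595
Step 2: Fold carry: (26523 + 2) = 26525
One's complement = ~26525 & 0xFFFF = 39010

39010


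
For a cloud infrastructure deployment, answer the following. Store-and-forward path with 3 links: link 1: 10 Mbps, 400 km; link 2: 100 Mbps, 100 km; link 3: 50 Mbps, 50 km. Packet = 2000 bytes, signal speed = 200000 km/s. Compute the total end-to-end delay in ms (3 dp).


Packet = 2000 bytes = 16000 bits. Store-and-forward: sum (t_trans + t_prop) per link.
Link 1: t_trans = 16000/(10*10^6) s = 1.6000 ms; t_prop = 400/200000 s = 2.0000 ms; subtotal = 3.6000 ms
Link 2: t_trans = 16000/(100*10^6) s = 0.1600 ms; t_prop = 100/200000 s = 0.5000 ms; subtotal = 0.6600 ms
Link 3: t_trans = 16000/(50*10^6) s = 0.3200 ms; t_prop = 50/200000 s = 0.2500 ms; subtotal = 0.5700 ms
End-to-end = 3.6000 + 0.6600 + 0.5700 = 4.8300 ms -> 4.830 ms (3 dp)

4.830


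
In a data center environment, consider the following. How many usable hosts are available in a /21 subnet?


Given: subnet mask /21
Host bits = 32 - 21 = 11
Total addresses = 2^11 = 2048
Usable hosts = 2048 - 2 (network + broadcast) = 2046

2046


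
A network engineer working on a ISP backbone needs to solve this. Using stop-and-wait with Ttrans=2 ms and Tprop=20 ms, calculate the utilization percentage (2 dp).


Given: Ttrans = 2 ms, Tprop = 20 ms
RTT = 2 * Tprop = 2 * 20 = 40 ms
U = Ttrans / (Ttrans + RTT)
U = 2 / (2 + 40)
U = 2 / 42 = 0.047619
U% = 4.76%

4.76


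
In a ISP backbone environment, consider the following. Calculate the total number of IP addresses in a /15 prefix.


Given: CIDR prefix /15
Host bits = 32 - 15 = 17
Total addresses = 2^17 = 131072

131072


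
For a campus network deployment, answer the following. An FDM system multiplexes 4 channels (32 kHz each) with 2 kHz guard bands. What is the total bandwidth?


Given: 4 channels, 32 kHz each, guard = 2 kHz
Channel bandwidth = 4 * 32 = 128 kHz
Guard bands = 3 gaps * 2 kHz = 6 kHz
Total = 128 + 6 = 134 kHz

134


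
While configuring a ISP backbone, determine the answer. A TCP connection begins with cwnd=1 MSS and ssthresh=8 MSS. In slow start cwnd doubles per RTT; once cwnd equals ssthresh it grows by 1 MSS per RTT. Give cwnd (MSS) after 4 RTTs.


RTT 0: cwnd = 1 MSS (initial)
RTT 1: cwnd = 2 MSS (slow start, doubled)
RTT 2: cwnd = 4 MSS (slow start, doubled)
RTT 3: cwnd = 8 MSS (slow start, doubled)
RTT 4: cwnd = 9 MSS (congestion avoidance, +1)

9


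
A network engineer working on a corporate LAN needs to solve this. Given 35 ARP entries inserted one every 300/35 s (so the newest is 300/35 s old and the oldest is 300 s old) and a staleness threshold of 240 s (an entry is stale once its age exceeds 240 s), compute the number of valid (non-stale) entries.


Ages are k * 300/35 s for k = 1..35 (spacing = 8.5714 s).
Entry k is valid iff k * 300/35 <= 240 iff k <= 35 * 240 / 300 = 28.0000
n_valid = floor(28.0000) = 28
(n_stale = 35 - 28 = 7)

28


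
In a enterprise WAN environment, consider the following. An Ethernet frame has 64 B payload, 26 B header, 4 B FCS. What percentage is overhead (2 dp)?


Given: payload = 64 B, header = 26 B, trailer = 4 B
Overhead bytes = header + trailer = 26 + 4 = 30
Total frame = payload + overhead = 64 + 30 = 94
Overhead % = 30 / 94 * 100 = 31.9149% -> 31.91% (2 dp)

31.91


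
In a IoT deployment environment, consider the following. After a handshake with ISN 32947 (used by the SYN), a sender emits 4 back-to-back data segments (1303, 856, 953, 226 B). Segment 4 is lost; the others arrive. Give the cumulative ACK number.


SYN uses sequence number 32947; first data byte = ISN + 1 = 32948.
Segment 1: SEQ = 32948, len = 1303 B, covers [32948, 34250]
Segment 2: SEQ = 34251, len = 856 B, covers [34251, 35106]
Segment 3: SEQ = 35107, len = 953 B, covers [35107, 36059]
Segment 4: SEQ = 36060, len = 226 B, covers [36060, 36285] [LOST]
In-order data received: bytes [32948, 36059] (segments 1..3).
Segment 4 missing -> gap begins at byte 36060.
Cumulative ACK = next expected in-order byte = 32948 + 1303 + 856 + 953 = 36060

36060


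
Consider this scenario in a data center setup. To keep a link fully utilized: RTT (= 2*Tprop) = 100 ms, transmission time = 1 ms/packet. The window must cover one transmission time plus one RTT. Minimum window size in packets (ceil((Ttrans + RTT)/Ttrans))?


Given: Ttrans = 1 ms, RTT = 100 ms (= 2 * Tprop, Tprop = 50 ms)
Time until first ACK returns = Ttrans + RTT = 1 + 100 = 101 ms
Need W * Ttrans >= Ttrans + RTT  ->  W >= (Ttrans + RTT) / Ttrans
(Ttrans + RTT) / Ttrans = 101 / 1 = 101
W_min = ceil(101) = 101

101


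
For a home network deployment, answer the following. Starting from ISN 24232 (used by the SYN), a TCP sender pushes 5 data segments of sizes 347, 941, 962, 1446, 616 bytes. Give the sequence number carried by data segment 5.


The SYN occupies sequence number ISN = 24232, so the first data byte is ISN + 1 = 24233.
SEQ of data segment i = (ISN + 1) + sum of payload sizes of segments 1..i-1.
Segment 1: SEQ = 24233, payload = 347 bytes
Segment 2: SEQ = 24580, payload = 941 bytes
Segment 3: SEQ = 25521, payload = 962 bytes
Segment 4: SEQ = 26483, payload = 1446 bytes
Segment 5: SEQ = 27929, payload = 616 bytes
SEQ of segment 5 = 24233 + 347 + 941 + 962 + 1446 = 27929

27929


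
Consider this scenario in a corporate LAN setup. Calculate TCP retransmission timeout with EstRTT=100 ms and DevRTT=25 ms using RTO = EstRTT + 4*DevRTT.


Given: EstRTT = 100 ms, DevRTT = 25 ms
Timeout = EstRTT + 4 * DevRTT
4 * DevRTT = 4 * 25 = 100
Timeout = 100 + 100 = 200 ms

200


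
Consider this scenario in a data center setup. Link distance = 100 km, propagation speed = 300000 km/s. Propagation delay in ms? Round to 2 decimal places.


Given: distance = 100 km, speed = 300000 km/s
Delay = distance / speed = 100 / 300000 seconds
Delay in ms = 100 * 1000 / 300000
Delay = 0.3333 ms
Rounded to 2 dp = 0.33 ms

0.33


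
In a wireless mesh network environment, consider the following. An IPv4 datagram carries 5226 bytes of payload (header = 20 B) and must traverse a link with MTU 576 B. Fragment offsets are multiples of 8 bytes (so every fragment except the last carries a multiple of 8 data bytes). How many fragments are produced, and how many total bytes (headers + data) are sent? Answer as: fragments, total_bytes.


Max data per non-final fragment = floor((MTU - header)/8)*8 = floor((576 - 20)/8)*8 = floor(556/8)*8 = 552 B
Final fragment needs no 8-byte alignment: it can carry up to MTU - header = 556 B
Non-final fragments needed = ceil((payload - 556) / 552) = ceil(4670/552) = ceil(8.4601) = 9
Number of fragments = 9 + 1 = 10
Fragment sizes (data): 9 * 552 B + 258 B (last, 258 <= 556 OK)
Total bytes sent = payload + n_frags * header = 5226 + 10*20 = 5226 + 200 = 5426 B

10, 5426
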